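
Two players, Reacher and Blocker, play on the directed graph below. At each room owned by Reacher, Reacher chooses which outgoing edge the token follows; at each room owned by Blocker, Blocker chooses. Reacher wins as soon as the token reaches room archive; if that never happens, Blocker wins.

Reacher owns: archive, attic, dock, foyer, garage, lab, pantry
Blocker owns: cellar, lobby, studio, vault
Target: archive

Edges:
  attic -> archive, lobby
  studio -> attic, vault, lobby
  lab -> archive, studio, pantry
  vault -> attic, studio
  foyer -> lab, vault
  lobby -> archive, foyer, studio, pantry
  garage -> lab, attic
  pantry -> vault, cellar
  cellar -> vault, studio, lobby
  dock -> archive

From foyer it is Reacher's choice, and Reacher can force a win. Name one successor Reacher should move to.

A0 = {archive}
A1: add {attic, dock, lab} — lab (Reacher) has lab→archive; attic (Reacher) has attic→archive; dock (Reacher) has dock→archive.
A2: add {foyer, garage} — garage (Reacher) has garage→lab; foyer (Reacher) has foyer→lab.
A3 = A2; e.g. vault (Blocker) can still go to studio. Fixed point.
From foyer, successor lab is in the attractor (rank 1); the other successor vault is not.

lab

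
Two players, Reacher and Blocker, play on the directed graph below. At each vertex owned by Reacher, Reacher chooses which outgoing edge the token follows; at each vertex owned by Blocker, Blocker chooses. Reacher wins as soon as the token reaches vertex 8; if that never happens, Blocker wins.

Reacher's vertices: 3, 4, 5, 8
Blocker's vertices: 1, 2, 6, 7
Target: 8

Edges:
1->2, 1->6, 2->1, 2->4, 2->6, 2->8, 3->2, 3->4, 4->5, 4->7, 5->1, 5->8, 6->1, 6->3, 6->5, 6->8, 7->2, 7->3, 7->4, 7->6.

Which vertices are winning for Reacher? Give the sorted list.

3, 4, 5, 8

A0 = {8}
A1: add {5} — 5 (Reacher) has 5→8.
A2: add {4} — 4 (Reacher) has 4→5.
A3: add {3} — 3 (Reacher) has 3→4.
A4 = A3; e.g. 1 (Blocker) can still go to 2. Fixed point.
Reacher's winning region = {3, 4, 5, 8}.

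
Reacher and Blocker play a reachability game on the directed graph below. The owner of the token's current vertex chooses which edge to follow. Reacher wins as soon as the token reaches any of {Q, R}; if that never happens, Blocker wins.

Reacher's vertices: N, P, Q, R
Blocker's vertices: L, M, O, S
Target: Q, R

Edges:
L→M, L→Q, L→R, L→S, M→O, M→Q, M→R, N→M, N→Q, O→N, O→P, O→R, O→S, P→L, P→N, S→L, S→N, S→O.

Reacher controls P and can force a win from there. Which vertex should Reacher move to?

N

A0 = {Q, R}
A1: add {N} — N (Reacher) has N→Q.
A2: add {P} — P (Reacher) has P→N.
A3 = A2; e.g. L (Blocker) can still go to M. Fixed point.
From P, successor N is in the attractor (rank 1); the other successor L is not.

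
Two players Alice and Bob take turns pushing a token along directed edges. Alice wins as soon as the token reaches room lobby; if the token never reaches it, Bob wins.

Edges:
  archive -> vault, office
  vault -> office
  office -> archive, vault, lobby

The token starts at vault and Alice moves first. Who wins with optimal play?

Track states (vertex, player-to-move).
A0 = {(lobby,Alice), (lobby,Bob)}
A1: add {(office,Alice)}.
A2: add {(vault,Bob)}.
A3: add {(archive,Alice)}.
A4 = A3; e.g. (archive,Bob) stays out. (vault,Alice) never enters ⇒ Bob avoids the target.

Bob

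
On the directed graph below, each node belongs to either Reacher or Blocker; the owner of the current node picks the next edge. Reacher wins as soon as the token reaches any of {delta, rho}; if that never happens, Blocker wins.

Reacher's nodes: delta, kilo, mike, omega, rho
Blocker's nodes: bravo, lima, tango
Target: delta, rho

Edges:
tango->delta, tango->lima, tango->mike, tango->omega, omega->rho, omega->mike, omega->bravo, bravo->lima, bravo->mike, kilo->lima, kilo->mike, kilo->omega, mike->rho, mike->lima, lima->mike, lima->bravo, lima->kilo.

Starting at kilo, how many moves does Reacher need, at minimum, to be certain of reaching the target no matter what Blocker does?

A0 = {delta, rho}
A1: add {mike, omega} — mike (Reacher) has mike→rho; omega (Reacher) has omega→rho.
A2: add {kilo} — kilo (Reacher) has kilo→mike.
A3 = A2; e.g. lima (Blocker) can still go to bravo. Fixed point.
kilo enters the attractor at level 2, so Reacher can force the target in 2 moves from there.

2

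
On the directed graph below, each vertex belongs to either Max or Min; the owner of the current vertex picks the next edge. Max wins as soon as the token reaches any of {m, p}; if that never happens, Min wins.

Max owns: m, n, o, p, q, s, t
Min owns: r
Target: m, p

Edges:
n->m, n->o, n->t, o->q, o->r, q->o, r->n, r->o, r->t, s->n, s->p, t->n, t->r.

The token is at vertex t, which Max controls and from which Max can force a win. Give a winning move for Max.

A0 = {m, p}
A1: add {n, s} — n (Max) has n→m; s (Max) has s→p.
A2: add {t} — t (Max) has t→n.
A3 = A2; e.g. o (Max) has no edge into A2. Fixed point.
From t, successor n is in the attractor (rank 1); the other successor r is not.

n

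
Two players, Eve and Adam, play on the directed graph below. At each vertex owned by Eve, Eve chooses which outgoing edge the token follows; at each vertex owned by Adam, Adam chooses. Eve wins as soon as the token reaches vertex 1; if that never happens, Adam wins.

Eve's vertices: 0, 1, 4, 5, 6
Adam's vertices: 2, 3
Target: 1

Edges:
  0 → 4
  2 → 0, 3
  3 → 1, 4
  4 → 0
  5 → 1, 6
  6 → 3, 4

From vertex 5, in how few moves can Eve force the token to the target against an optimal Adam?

1

A0 = {1}
A1: add {5} — 5 (Eve) has 5→1.
A2 = A1; e.g. 0 (Eve) has no edge into A1. Fixed point.
5 enters the attractor at level 1, so Eve can force the target in 1 move from there.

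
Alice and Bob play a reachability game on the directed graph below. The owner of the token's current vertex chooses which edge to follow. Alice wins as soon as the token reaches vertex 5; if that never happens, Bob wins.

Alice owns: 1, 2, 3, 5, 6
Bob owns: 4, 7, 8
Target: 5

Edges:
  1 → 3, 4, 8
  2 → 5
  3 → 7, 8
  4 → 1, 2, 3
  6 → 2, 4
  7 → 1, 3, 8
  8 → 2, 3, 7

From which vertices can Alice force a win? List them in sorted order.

A0 = {5}
A1: add {2} — 2 (Alice) has 2→5.
A2: add {6} — 6 (Alice) has 6→2.
A3 = A2; e.g. 1 (Alice) has no edge into A2. Fixed point.
Alice's winning region = {2, 5, 6}.

2, 5, 6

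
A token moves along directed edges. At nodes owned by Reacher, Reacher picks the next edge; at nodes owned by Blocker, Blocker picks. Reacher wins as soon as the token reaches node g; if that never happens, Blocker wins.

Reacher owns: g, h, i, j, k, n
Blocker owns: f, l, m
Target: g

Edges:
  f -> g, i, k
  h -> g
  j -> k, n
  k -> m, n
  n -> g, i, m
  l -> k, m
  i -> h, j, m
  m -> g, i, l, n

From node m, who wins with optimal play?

Blocker

A0 = {g}
A1: add {h, n} — h (Reacher) has h→g; n (Reacher) has n→g.
A2: add {i, j, k} — i (Reacher) has i→h; j (Reacher) has j→n; k (Reacher) has k→n.
A3: add {f} — f (Blocker): all of {g, i, k} already in.
A4 = A3; e.g. l (Blocker) can still go to m. Fixed point.
m never enters the attractor, so Blocker can avoid the target forever.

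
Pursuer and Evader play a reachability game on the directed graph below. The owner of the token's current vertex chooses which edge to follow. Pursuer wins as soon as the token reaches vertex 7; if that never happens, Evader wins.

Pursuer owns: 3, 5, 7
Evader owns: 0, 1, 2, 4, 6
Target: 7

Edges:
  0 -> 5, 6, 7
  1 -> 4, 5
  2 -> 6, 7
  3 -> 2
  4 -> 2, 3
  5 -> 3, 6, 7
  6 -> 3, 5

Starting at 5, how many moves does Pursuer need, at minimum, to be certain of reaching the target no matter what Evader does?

A0 = {7}
A1: add {5} — 5 (Pursuer) has 5→7.
A2 = A1; e.g. 0 (Evader) can still go to 6. Fixed point.
5 enters the attractor at level 1, so Pursuer can force the target in 1 move from there.

1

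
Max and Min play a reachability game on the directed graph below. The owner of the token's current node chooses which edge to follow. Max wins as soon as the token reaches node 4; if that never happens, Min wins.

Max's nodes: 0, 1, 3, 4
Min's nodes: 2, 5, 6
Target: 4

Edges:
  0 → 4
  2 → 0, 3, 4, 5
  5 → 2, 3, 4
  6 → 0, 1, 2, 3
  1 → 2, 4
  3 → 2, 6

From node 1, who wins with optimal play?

Max

A0 = {4}
A1: add {0, 1} — 0 (Max) has 0→4; 1 (Max) has 1→4.
A2 = A1; e.g. 2 (Min) can still go to 3. Fixed point.
1 ∈ A1, so Max can force the target.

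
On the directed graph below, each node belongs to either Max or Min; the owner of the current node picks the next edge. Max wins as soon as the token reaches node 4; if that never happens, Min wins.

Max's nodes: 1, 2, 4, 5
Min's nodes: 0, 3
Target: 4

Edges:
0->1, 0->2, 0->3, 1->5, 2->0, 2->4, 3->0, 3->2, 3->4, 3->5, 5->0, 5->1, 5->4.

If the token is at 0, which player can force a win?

A0 = {4}
A1: add {2, 5} — 2 (Max) has 2→4; 5 (Max) has 5→4.
A2: add {1} — 1 (Max) has 1→5.
A3 = A2; e.g. 0 (Min) can still go to 3. Fixed point.
0 never enters the attractor, so Min can avoid the target forever.

Min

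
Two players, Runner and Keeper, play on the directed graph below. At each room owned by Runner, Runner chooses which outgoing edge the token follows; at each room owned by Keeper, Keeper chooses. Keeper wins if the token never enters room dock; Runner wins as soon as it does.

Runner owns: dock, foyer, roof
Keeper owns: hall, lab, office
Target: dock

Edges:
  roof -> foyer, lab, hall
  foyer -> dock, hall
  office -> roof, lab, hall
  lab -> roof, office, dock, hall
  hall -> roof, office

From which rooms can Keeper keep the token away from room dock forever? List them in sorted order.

hall, lab, office

A0 = {dock}
A1: add {foyer} — foyer (Runner) has foyer→dock.
A2: add {roof} — roof (Runner) has roof→foyer.
A3 = A2; e.g. office (Keeper) can still go to lab. Fixed point.
Runner's attractor = {dock, foyer, roof}; Keeper avoids the target exactly from the complement.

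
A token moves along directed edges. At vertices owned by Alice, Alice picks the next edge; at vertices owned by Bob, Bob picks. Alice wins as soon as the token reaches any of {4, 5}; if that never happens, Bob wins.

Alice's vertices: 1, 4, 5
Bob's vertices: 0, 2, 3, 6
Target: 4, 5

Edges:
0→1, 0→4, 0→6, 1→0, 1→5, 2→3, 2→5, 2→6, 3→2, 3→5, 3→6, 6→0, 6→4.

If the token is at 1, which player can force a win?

Alice

A0 = {4, 5}
A1: add {1} — 1 (Alice) has 1→5.
A2 = A1; e.g. 0 (Bob) can still go to 6. Fixed point.
1 ∈ A1, so Alice can force the target.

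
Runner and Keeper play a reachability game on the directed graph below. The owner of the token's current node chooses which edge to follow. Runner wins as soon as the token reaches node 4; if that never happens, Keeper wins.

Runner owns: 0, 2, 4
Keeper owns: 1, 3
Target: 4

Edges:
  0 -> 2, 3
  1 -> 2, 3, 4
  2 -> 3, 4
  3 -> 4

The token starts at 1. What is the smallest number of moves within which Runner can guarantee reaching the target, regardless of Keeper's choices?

A0 = {4}
A1: add {2, 3} — 2 (Runner) has 2→4; 3 (Keeper): all of {4} already in.
A2: add {0, 1} — 0 (Runner) has 0→2; 1 (Keeper): all of {2, 3, 4} already in.
A2 = all vertices. Fixed point.
1 enters the attractor at level 2, so Runner can force the target in 2 moves from there.

2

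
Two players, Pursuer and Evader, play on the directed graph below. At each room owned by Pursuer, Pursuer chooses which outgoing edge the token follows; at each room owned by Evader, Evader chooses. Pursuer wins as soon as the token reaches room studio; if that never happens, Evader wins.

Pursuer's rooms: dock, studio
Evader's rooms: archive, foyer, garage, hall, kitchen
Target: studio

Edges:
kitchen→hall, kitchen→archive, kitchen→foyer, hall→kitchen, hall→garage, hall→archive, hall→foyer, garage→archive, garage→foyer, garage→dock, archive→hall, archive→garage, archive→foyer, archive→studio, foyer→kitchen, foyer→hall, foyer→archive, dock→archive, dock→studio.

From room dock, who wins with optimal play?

Pursuer

A0 = {studio}
A1: add {dock} — dock (Pursuer) has dock→studio.
A2 = A1; e.g. kitchen (Evader) can still go to hall. Fixed point.
dock ∈ A1, so Pursuer can force the target.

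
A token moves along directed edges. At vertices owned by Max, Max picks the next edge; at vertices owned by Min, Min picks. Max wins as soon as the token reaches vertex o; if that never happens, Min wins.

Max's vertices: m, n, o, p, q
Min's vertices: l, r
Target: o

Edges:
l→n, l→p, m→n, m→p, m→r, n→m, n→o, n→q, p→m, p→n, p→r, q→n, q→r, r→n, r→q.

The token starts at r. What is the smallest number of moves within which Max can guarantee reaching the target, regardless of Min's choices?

A0 = {o}
A1: add {n} — n (Max) has n→o.
A2: add {m, p, q} — m (Max) has m→n; p (Max) has p→n; q (Max) has q→n.
A3: add {l, r} — l (Min): all of {n, p} already in; r (Min): all of {n, q} already in.
A3 = all vertices. Fixed point.
r enters the attractor at level 3, so Max can force the target in 3 moves from there.

3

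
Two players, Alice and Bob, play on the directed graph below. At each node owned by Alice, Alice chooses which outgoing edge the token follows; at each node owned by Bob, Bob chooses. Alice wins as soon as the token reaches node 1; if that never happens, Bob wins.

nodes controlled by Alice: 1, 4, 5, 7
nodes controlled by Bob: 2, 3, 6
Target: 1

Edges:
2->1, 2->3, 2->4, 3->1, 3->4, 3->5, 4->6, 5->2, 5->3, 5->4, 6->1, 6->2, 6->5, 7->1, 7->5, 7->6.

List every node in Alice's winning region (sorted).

A0 = {1}
A1: add {7} — 7 (Alice) has 7→1.
A2 = A1; e.g. 2 (Bob) can still go to 3. Fixed point.
Alice's winning region = {1, 7}.

1, 7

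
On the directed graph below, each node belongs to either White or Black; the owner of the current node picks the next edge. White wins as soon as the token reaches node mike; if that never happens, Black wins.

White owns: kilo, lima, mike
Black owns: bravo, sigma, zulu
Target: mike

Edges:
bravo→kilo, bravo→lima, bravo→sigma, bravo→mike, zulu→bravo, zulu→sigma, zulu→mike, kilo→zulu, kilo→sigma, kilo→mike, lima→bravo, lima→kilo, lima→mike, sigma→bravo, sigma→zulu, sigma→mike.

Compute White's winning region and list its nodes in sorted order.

kilo, lima, mike

A0 = {mike}
A1: add {kilo, lima} — kilo (White) has kilo→mike; lima (White) has lima→mike.
A2 = A1; e.g. bravo (Black) can still go to sigma. Fixed point.
White's winning region = {kilo, lima, mike}.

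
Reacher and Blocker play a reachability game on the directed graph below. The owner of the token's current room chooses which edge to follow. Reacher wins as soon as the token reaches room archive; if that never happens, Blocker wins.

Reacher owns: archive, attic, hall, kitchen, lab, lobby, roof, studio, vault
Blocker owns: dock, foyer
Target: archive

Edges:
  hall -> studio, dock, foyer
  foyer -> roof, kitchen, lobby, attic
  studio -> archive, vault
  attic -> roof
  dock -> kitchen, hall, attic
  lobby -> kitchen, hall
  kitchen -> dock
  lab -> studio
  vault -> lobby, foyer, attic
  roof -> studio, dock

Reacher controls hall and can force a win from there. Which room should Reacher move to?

studio

A0 = {archive}
A1: add {studio} — studio (Reacher) has studio→archive.
A2: add {hall, lab, roof} — lab (Reacher) has lab→studio; roof (Reacher) has roof→studio; hall (Reacher) has hall→studio.
A3: add {attic, lobby} — lobby (Reacher) has lobby→hall; attic (Reacher) has attic→roof.
A4: add {vault} — vault (Reacher) has vault→lobby.
A5 = A4; e.g. kitchen (Reacher) has no edge into A4. Fixed point.
From hall, successor studio is in the attractor (rank 1); the other successors dock, foyer are not.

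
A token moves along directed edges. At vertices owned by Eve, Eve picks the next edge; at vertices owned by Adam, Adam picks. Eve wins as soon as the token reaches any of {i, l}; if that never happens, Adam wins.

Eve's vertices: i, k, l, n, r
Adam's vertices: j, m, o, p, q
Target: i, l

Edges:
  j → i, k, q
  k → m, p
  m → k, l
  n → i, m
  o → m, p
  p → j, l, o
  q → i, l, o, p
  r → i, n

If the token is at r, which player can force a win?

Eve

A0 = {i, l}
A1: add {n, r} — n (Eve) has n→i; r (Eve) has r→i.
A2 = A1; e.g. j (Adam) can still go to k. Fixed point.
r ∈ A1, so Eve can force the target.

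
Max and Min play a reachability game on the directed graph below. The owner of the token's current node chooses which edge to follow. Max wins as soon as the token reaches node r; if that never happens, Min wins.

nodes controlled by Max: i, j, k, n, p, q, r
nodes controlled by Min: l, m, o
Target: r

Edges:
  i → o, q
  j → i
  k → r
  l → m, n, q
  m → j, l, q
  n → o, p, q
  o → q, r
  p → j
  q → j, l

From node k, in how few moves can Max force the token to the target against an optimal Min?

1

A0 = {r}
A1: add {k} — k (Max) has k→r.
A2 = A1; e.g. i (Max) has no edge into A1. Fixed point.
k enters the attractor at level 1, so Max can force the target in 1 move from there.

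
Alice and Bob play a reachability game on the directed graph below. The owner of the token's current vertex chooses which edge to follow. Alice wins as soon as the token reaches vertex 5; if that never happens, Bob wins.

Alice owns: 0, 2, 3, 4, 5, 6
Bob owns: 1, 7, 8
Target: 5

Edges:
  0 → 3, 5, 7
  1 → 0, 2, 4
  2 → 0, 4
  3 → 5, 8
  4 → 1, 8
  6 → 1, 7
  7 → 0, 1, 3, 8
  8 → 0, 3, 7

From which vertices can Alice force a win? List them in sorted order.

A0 = {5}
A1: add {0, 3} — 0 (Alice) has 0→5; 3 (Alice) has 3→5.
A2: add {2} — 2 (Alice) has 2→0.
A3 = A2; e.g. 1 (Bob) can still go to 4. Fixed point.
Alice's winning region = {0, 2, 3, 5}.

0, 2, 3, 5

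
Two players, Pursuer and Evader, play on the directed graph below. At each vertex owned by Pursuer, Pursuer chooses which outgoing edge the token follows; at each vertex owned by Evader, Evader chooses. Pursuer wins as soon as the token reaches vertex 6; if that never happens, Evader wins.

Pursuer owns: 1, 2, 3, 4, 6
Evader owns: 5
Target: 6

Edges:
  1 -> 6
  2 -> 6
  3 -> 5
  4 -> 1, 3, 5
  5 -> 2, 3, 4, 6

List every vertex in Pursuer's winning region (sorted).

A0 = {6}
A1: add {1, 2} — 1 (Pursuer) has 1→6; 2 (Pursuer) has 2→6.
A2: add {4} — 4 (Pursuer) has 4→1.
A3 = A2; e.g. 3 (Pursuer) has no edge into A2. Fixed point.
Pursuer's winning region = {1, 2, 4, 6}.

1, 2, 4, 6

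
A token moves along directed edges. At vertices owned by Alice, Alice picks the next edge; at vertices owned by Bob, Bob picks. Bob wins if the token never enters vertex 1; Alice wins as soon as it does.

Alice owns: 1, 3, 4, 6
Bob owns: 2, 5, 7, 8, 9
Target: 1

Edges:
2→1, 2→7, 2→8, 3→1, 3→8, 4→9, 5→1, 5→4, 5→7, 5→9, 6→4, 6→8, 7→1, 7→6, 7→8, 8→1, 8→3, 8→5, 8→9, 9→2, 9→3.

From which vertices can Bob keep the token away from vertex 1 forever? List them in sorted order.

2, 4, 5, 6, 7, 8, 9

A0 = {1}
A1: add {3} — 3 (Alice) has 3→1.
A2 = A1; e.g. 2 (Bob) can still go to 7. Fixed point.
Alice's attractor = {1, 3}; Bob avoids the target exactly from the complement.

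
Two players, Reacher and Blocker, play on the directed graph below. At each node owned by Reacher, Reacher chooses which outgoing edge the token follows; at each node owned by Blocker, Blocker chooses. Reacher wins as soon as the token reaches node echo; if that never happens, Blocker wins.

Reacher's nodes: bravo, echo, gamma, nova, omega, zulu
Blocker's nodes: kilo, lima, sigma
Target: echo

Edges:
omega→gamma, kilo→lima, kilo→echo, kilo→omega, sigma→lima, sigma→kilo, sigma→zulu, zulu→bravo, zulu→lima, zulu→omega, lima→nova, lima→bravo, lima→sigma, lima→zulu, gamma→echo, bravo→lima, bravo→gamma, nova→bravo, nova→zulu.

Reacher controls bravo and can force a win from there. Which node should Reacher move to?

gamma

A0 = {echo}
A1: add {gamma} — gamma (Reacher) has gamma→echo.
A2: add {bravo, omega} — bravo (Reacher) has bravo→gamma; omega (Reacher) has omega→gamma.
A3: add {nova, zulu} — nova (Reacher) has nova→bravo; zulu (Reacher) has zulu→bravo.
A4 = A3; e.g. lima (Blocker) can still go to sigma. Fixed point.
From bravo, successor gamma is in the attractor (rank 1); the other successor lima is not.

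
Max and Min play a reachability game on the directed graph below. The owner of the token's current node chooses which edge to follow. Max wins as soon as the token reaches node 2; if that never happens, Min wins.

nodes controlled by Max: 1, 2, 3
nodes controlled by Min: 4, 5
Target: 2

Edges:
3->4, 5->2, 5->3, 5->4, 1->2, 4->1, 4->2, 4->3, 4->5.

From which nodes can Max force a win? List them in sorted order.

1, 2

A0 = {2}
A1: add {1} — 1 (Max) has 1→2.
A2 = A1; e.g. 3 (Max) has no edge into A1. Fixed point.
Max's winning region = {1, 2}.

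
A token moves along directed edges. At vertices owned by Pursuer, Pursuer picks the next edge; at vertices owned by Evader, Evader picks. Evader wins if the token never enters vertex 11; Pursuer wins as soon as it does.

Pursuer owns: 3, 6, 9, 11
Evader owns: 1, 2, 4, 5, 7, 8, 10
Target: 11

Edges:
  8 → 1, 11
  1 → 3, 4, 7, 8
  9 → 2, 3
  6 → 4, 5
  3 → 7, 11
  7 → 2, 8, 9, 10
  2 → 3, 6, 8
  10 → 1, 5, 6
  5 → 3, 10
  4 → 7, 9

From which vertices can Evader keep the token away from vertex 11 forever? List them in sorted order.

1, 2, 4, 5, 6, 7, 8, 10

A0 = {11}
A1: add {3} — 3 (Pursuer) has 3→11.
A2: add {9} — 9 (Pursuer) has 9→3.
A3 = A2; e.g. 1 (Evader) can still go to 4. Fixed point.
Pursuer's attractor = {3, 9, 11}; Evader avoids the target exactly from the complement.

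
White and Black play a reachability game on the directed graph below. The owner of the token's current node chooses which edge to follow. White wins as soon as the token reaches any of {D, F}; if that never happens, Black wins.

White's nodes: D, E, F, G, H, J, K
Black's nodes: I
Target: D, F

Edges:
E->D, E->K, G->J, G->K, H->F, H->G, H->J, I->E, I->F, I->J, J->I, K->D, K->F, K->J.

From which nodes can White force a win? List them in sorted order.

D, E, F, G, H, K

A0 = {D, F}
A1: add {E, H, K} — E (White) has E→D; H (White) has H→F; K (White) has K→D.
A2: add {G} — G (White) has G→K.
A3 = A2; e.g. I (Black) can still go to J. Fixed point.
White's winning region = {D, E, F, G, H, K}.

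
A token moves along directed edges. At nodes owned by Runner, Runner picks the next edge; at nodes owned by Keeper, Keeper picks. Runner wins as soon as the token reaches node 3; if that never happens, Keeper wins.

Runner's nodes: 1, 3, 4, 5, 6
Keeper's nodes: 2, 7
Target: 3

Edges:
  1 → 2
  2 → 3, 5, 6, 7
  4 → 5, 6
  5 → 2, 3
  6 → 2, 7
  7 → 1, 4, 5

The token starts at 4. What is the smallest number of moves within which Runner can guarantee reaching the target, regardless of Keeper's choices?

2

A0 = {3}
A1: add {5} — 5 (Runner) has 5→3.
A2: add {4} — 4 (Runner) has 4→5.
A3 = A2; e.g. 1 (Runner) has no edge into A2. Fixed point.
4 enters the attractor at level 2, so Runner can force the target in 2 moves from there.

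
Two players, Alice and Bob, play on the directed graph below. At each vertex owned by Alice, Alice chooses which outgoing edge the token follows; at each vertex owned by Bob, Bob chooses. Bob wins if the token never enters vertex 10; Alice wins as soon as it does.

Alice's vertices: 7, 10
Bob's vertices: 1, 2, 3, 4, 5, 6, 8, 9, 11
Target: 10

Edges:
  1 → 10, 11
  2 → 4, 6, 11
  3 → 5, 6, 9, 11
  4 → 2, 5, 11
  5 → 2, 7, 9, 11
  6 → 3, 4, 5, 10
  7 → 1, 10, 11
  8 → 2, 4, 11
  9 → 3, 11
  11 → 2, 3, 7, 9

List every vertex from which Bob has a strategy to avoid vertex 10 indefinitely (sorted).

1, 2, 3, 4, 5, 6, 8, 9, 11

A0 = {10}
A1: add {7} — 7 (Alice) has 7→10.
A2 = A1; e.g. 1 (Bob) can still go to 11. Fixed point.
Alice's attractor = {7, 10}; Bob avoids the target exactly from the complement.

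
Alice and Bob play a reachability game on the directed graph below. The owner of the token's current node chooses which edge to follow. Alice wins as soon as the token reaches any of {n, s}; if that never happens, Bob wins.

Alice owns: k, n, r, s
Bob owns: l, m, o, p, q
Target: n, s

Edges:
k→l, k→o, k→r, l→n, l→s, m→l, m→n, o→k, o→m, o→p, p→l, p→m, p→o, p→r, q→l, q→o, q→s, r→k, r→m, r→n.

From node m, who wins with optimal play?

A0 = {n, s}
A1: add {l, r} — l (Bob): all of {n, s} already in; r (Alice) has r→n.
A2: add {k, m} — k (Alice) has k→l; m (Bob): all of {l, n} already in.
A3 = A2; e.g. o (Bob) can still go to p. Fixed point.
m ∈ A2, so Alice can force the target.

Alice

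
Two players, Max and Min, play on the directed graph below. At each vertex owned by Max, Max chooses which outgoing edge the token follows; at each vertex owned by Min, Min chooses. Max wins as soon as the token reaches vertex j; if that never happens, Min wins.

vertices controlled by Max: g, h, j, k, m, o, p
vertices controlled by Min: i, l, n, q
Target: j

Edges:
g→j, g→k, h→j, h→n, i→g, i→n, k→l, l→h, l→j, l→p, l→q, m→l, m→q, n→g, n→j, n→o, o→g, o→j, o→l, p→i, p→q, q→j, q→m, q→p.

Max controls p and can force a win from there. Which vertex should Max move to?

A0 = {j}
A1: add {g, h, o} — g (Max) has g→j; h (Max) has h→j; o (Max) has o→j.
A2: add {n} — n (Min): all of {g, j, o} already in.
A3: add {i} — i (Min): all of {g, n} already in.
A4: add {p} — p (Max) has p→i.
A5 = A4; e.g. k (Max) has no edge into A4. Fixed point.
From p, successor i is in the attractor (rank 3); the other successor q is not.

i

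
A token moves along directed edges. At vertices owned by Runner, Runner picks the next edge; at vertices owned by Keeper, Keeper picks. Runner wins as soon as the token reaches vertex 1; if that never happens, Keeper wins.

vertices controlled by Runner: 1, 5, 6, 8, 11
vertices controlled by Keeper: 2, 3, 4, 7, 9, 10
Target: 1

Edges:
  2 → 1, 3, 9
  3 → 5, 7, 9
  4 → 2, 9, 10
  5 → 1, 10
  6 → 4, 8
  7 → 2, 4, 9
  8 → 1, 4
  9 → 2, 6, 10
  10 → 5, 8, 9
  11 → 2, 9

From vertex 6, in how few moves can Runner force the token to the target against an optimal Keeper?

A0 = {1}
A1: add {5, 8} — 5 (Runner) has 5→1; 8 (Runner) has 8→1.
A2: add {6} — 6 (Runner) has 6→8.
A3 = A2; e.g. 2 (Keeper) can still go to 3. Fixed point.
6 enters the attractor at level 2, so Runner can force the target in 2 moves from there.

2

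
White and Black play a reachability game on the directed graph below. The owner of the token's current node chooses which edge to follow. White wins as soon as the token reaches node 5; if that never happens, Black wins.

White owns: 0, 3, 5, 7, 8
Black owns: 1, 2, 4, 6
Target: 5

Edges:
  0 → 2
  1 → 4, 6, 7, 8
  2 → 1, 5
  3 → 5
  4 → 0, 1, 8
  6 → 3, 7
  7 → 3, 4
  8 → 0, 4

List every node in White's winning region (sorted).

A0 = {5}
A1: add {3} — 3 (White) has 3→5.
A2: add {7} — 7 (White) has 7→3.
A3: add {6} — 6 (Black): all of {3, 7} already in.
A4 = A3; e.g. 0 (White) has no edge into A3. Fixed point.
White's winning region = {3, 5, 6, 7}.

3, 5, 6, 7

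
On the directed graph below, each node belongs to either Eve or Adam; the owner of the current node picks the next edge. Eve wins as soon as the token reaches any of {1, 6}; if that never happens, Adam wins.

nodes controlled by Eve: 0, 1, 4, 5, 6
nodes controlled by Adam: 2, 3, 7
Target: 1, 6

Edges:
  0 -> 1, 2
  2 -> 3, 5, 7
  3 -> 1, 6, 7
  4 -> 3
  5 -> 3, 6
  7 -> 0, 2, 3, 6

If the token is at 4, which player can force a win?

A0 = {1, 6}
A1: add {0, 5} — 0 (Eve) has 0→1; 5 (Eve) has 5→6.
A2 = A1; e.g. 2 (Adam) can still go to 3. Fixed point.
4 never enters the attractor, so Adam can avoid the target forever.

Adam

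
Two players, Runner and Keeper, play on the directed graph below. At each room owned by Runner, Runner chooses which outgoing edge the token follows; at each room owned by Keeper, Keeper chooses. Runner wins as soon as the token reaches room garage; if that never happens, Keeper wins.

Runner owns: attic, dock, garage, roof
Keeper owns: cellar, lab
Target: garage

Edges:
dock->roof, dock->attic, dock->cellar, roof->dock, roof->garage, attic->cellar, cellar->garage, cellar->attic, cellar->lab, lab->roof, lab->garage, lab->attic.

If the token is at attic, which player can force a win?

A0 = {garage}
A1: add {roof} — roof (Runner) has roof→garage.
A2: add {dock} — dock (Runner) has dock→roof.
A3 = A2; e.g. attic (Runner) has no edge into A2. Fixed point.
attic never enters the attractor, so Keeper can avoid the target forever.

Keeper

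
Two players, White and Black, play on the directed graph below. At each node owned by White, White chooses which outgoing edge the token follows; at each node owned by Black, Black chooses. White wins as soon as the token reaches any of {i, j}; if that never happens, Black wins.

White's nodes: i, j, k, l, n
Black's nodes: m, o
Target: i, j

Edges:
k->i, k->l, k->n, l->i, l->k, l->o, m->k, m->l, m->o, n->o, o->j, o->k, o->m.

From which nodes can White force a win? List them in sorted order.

i, j, k, l

A0 = {i, j}
A1: add {k, l} — k (White) has k→i; l (White) has l→i.
A2 = A1; e.g. m (Black) can still go to o. Fixed point.
White's winning region = {i, j, k, l}.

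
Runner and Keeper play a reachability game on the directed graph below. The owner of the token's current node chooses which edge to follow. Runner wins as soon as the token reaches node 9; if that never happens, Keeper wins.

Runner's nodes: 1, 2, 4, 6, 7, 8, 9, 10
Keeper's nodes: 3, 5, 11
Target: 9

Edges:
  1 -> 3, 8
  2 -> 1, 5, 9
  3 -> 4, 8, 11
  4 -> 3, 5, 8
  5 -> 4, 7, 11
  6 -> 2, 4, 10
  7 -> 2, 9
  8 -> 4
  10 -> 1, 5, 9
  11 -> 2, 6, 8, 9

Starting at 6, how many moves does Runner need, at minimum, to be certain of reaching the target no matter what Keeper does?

2

A0 = {9}
A1: add {2, 7, 10} — 2 (Runner) has 2→9; 7 (Runner) has 7→9; 10 (Runner) has 10→9.
A2: add {6} — 6 (Runner) has 6→2.
A3 = A2; e.g. 1 (Runner) has no edge into A2. Fixed point.
6 enters the attractor at level 2, so Runner can force the target in 2 moves from there.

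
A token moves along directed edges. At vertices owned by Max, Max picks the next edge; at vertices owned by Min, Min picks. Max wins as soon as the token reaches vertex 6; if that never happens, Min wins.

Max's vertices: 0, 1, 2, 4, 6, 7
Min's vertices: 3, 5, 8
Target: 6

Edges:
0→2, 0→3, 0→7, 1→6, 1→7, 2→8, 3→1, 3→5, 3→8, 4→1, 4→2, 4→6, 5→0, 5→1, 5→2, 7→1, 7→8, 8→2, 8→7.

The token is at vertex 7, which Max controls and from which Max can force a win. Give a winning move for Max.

A0 = {6}
A1: add {1, 4} — 1 (Max) has 1→6; 4 (Max) has 4→6.
A2: add {7} — 7 (Max) has 7→1.
A3: add {0} — 0 (Max) has 0→7.
A4 = A3; e.g. 2 (Max) has no edge into A3. Fixed point.
From 7, successor 1 is in the attractor (rank 1); the other successor 8 is not.

1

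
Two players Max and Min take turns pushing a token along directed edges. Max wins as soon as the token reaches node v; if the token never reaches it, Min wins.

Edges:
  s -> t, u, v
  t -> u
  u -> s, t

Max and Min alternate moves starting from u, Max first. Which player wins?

Track states (vertex, player-to-move).
A0 = {(v,Max), (v,Min)}
A1: add {(s,Max)}.
A2 = A1; e.g. (s,Min) stays out. (u,Max) never enters ⇒ Min avoids the target.

Min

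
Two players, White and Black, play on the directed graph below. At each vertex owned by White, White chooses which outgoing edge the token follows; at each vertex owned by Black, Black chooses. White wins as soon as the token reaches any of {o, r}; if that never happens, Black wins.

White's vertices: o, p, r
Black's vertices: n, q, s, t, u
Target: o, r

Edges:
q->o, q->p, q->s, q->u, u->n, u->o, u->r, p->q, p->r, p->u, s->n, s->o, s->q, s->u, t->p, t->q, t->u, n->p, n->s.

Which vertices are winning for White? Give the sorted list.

o, p, r

A0 = {o, r}
A1: add {p} — p (White) has p→r.
A2 = A1; e.g. n (Black) can still go to s. Fixed point.
White's winning region = {o, p, r}.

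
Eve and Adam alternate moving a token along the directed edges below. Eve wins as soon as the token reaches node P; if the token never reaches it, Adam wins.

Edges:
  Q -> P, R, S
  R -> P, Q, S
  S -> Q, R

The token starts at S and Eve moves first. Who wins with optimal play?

Track states (vertex, player-to-move).
A0 = {(P,Eve), (P,Adam)}
A1: add {(Q,Eve), (R,Eve)}.
A2: add {(S,Adam)}.
A3 = A2; e.g. (Q,Adam) stays out. (S,Eve) never enters ⇒ Adam avoids the target.

Adam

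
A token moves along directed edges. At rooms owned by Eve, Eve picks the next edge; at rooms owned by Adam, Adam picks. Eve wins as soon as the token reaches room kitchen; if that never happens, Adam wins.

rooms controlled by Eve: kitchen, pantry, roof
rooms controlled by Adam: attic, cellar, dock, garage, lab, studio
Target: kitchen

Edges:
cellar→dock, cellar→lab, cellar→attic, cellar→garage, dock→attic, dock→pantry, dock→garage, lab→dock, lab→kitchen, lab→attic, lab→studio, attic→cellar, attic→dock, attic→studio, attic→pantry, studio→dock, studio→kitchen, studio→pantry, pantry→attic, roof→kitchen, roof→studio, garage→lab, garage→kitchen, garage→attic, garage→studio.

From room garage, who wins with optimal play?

Adam

A0 = {kitchen}
A1: add {roof} — roof (Eve) has roof→kitchen.
A2 = A1; e.g. cellar (Adam) can still go to dock. Fixed point.
garage never enters the attractor, so Adam can avoid the target forever.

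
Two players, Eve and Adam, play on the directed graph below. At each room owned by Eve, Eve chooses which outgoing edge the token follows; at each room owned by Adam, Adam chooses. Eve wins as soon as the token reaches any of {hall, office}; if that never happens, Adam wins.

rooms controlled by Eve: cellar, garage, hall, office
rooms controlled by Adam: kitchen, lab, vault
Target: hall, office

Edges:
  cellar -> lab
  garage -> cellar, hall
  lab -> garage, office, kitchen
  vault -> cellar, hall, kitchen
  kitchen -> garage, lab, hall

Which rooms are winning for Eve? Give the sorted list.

garage, hall, office

A0 = {hall, office}
A1: add {garage} — garage (Eve) has garage→hall.
A2 = A1; e.g. cellar (Eve) has no edge into A1. Fixed point.
Eve's winning region = {garage, hall, office}.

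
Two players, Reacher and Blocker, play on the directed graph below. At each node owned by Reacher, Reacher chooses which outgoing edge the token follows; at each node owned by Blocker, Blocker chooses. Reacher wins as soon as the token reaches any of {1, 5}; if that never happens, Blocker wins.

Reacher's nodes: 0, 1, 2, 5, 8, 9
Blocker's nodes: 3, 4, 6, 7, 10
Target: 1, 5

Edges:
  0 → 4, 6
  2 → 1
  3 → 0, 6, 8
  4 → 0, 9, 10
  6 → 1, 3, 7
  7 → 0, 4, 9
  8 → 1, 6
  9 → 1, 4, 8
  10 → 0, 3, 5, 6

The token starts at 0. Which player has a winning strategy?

Blocker

A0 = {1, 5}
A1: add {2, 8, 9} — 2 (Reacher) has 2→1; 8 (Reacher) has 8→1; 9 (Reacher) has 9→1.
A2 = A1; e.g. 0 (Reacher) has no edge into A1. Fixed point.
0 never enters the attractor, so Blocker can avoid the target forever.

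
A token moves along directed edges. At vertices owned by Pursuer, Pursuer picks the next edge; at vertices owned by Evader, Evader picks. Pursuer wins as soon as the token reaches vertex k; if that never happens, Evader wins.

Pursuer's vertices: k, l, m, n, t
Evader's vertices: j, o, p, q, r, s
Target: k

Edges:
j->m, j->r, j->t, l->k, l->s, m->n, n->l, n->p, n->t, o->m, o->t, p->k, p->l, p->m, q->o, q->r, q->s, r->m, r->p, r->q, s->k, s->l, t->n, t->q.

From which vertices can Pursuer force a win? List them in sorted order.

A0 = {k}
A1: add {l} — l (Pursuer) has l→k.
A2: add {n, s} — n (Pursuer) has n→l; s (Evader): all of {k, l} already in.
A3: add {m, t} — m (Pursuer) has m→n; t (Pursuer) has t→n.
A4: add {o, p} — o (Evader): all of {m, t} already in; p (Evader): all of {k, l, m} already in.
A5 = A4; e.g. j (Evader) can still go to r. Fixed point.
Pursuer's winning region = {k, l, m, n, o, p, s, t}.

k, l, m, n, o, p, s, t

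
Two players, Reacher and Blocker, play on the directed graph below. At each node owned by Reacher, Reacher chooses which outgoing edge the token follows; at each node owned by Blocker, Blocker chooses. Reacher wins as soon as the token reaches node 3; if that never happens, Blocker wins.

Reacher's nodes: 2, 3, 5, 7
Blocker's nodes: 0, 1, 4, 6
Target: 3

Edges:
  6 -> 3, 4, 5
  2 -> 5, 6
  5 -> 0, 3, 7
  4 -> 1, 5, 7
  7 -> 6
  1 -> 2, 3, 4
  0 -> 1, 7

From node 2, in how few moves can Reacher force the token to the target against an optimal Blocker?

A0 = {3}
A1: add {5} — 5 (Reacher) has 5→3.
A2: add {2} — 2 (Reacher) has 2→5.
A3 = A2; e.g. 0 (Blocker) can still go to 1. Fixed point.
2 enters the attractor at level 2, so Reacher can force the target in 2 moves from there.

2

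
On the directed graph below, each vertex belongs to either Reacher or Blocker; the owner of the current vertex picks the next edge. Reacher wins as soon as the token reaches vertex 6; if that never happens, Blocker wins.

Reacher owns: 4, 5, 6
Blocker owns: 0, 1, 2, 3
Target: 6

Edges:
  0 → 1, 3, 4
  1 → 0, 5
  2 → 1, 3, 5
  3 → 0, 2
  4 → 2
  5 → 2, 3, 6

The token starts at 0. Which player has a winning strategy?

A0 = {6}
A1: add {5} — 5 (Reacher) has 5→6.
A2 = A1; e.g. 0 (Blocker) can still go to 1. Fixed point.
0 never enters the attractor, so Blocker can avoid the target forever.

Blocker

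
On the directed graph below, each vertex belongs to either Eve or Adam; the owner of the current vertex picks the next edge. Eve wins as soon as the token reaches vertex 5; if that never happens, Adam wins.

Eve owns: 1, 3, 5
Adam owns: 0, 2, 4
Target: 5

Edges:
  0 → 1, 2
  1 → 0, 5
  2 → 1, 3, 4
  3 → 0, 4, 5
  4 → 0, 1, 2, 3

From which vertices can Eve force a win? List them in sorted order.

A0 = {5}
A1: add {1, 3} — 1 (Eve) has 1→5; 3 (Eve) has 3→5.
A2 = A1; e.g. 0 (Adam) can still go to 2. Fixed point.
Eve's winning region = {1, 3, 5}.

1, 3, 5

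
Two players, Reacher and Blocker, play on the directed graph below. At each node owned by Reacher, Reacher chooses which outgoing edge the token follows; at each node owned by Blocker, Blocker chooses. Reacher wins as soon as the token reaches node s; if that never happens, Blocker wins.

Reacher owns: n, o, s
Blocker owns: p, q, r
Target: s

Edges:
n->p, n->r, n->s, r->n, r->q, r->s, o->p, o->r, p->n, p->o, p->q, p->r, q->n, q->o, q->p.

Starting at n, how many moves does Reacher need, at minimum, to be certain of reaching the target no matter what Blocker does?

1

A0 = {s}
A1: add {n} — n (Reacher) has n→s.
A2 = A1; e.g. o (Reacher) has no edge into A1. Fixed point.
n enters the attractor at level 1, so Reacher can force the target in 1 move from there.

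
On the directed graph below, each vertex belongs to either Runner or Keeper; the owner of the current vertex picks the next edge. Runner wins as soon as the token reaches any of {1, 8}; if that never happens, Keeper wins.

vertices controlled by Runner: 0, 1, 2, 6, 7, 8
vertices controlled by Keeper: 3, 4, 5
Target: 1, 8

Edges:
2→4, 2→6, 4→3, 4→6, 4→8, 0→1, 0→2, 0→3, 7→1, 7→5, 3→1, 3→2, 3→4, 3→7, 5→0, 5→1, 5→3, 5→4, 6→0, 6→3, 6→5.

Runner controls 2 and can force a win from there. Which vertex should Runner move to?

A0 = {1, 8}
A1: add {0, 7} — 0 (Runner) has 0→1; 7 (Runner) has 7→1.
A2: add {6} — 6 (Runner) has 6→0.
A3: add {2} — 2 (Runner) has 2→6.
A4 = A3; e.g. 3 (Keeper) can still go to 4. Fixed point.
From 2, successor 6 is in the attractor (rank 2); the other successor 4 is not.

6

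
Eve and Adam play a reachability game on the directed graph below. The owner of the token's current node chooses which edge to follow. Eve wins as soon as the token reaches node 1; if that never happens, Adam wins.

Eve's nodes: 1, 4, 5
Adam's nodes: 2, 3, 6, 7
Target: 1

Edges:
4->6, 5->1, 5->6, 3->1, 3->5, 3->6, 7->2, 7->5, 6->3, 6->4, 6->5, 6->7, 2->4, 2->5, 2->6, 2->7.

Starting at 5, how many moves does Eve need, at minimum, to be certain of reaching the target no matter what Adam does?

A0 = {1}
A1: add {5} — 5 (Eve) has 5→1.
A2 = A1; e.g. 2 (Adam) can still go to 4. Fixed point.
5 enters the attractor at level 1, so Eve can force the target in 1 move from there.

1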